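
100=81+19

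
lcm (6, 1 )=6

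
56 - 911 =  - 855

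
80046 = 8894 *9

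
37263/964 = 37263/964 = 38.65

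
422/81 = 5+17/81 = 5.21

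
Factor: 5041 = 71^2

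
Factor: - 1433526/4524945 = - 477842/1508315=- 2^1*5^(  -  1) *19^ ( - 1)*15877^( - 1 ) * 238921^1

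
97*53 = 5141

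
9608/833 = 9608/833 = 11.53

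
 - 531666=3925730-4457396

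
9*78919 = 710271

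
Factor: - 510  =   - 2^1 * 3^1 *5^1*17^1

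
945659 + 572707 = 1518366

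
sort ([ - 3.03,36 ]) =[ - 3.03,  36]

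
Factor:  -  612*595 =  - 2^2*3^2*5^1*7^1*17^2= - 364140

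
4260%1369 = 153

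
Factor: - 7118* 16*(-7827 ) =891401376=2^5*3^1*2609^1*3559^1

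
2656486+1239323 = 3895809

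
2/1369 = 2/1369 = 0.00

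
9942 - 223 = 9719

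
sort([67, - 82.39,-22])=[  -  82.39, - 22 , 67 ]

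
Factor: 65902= 2^1*83^1 *397^1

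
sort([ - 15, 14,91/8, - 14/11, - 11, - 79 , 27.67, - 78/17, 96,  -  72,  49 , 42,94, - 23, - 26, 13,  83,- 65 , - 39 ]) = [  -  79,- 72, - 65 ,-39 ,-26, - 23, - 15,- 11 , - 78/17,  -  14/11,91/8,13,14,27.67,42 , 49,83, 94, 96 ]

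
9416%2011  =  1372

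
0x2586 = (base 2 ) 10010110000110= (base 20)1406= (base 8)22606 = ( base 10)9606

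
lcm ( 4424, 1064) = 84056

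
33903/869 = 39 + 12/869 =39.01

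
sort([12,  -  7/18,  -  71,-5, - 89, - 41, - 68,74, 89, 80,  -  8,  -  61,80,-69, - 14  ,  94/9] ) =[ - 89, - 71, - 69, - 68, - 61,-41, - 14, - 8,  -  5, - 7/18 , 94/9,  12,74, 80, 80,89]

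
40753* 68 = 2771204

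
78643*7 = 550501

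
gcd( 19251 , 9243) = 9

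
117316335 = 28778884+88537451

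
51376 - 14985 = 36391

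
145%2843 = 145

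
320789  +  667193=987982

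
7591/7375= 1 + 216/7375 = 1.03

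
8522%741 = 371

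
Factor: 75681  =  3^3*2803^1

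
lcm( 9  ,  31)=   279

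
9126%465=291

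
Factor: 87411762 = 2^1*3^2*79^1*61471^1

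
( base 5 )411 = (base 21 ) 51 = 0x6A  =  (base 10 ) 106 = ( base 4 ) 1222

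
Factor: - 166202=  -2^1*83101^1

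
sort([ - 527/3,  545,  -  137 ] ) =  [-527/3 , - 137,545]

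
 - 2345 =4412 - 6757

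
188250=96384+91866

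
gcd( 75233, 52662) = 1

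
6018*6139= 36944502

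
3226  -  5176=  - 1950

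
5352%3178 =2174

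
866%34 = 16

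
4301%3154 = 1147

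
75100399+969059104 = 1044159503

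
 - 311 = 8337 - 8648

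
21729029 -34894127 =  - 13165098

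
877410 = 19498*45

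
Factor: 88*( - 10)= - 2^4 * 5^1*11^1=- 880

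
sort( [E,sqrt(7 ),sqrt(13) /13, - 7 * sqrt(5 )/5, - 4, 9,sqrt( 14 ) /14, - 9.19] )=[ - 9.19, - 4,  -  7*sqrt(5) /5, sqrt(14 ) /14,sqrt( 13) /13 , sqrt( 7 ),E,9]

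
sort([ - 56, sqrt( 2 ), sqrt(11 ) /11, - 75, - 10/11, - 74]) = [ - 75, - 74 ,-56,  -  10/11, sqrt( 11 )/11,  sqrt(2)]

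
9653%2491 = 2180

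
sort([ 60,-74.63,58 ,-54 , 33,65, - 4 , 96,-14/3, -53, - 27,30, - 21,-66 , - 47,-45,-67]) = [-74.63, - 67, - 66, - 54, - 53, -47 ,-45, - 27, - 21,-14/3,-4 , 30, 33, 58 , 60, 65 , 96] 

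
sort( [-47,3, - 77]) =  [ - 77 ,-47,3] 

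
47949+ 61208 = 109157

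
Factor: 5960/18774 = 20/63 = 2^2*3^( - 2) * 5^1 *7^( - 1)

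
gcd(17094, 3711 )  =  3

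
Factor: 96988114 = 2^1*233^1* 208129^1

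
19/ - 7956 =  - 19/7956 = -  0.00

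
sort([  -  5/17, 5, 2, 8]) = [ - 5/17, 2, 5,  8]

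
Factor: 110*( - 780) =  - 2^3*3^1*5^2*11^1*13^1 = - 85800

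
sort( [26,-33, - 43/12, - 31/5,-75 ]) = [ - 75, - 33 ,-31/5, - 43/12,26]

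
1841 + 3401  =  5242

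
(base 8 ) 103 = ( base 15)47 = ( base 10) 67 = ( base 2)1000011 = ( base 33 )21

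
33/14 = 2 + 5/14 = 2.36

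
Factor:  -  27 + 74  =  47=47^1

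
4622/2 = 2311 = 2311.00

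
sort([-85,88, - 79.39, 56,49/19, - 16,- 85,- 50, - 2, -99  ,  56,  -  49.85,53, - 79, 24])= [ - 99, - 85,-85, - 79.39,- 79, -50, - 49.85,- 16, - 2,49/19,24, 53,  56,56, 88]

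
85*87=7395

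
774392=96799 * 8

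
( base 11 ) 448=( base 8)1030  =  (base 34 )FQ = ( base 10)536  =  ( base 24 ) M8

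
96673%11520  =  4513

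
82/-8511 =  - 1 + 8429/8511  =  - 0.01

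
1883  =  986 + 897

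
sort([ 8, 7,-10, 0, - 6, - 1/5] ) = [ - 10, - 6, - 1/5,0, 7 , 8]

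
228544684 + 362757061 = 591301745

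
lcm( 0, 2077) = 0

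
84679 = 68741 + 15938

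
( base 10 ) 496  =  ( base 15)231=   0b111110000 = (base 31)G0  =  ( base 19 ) 172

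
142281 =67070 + 75211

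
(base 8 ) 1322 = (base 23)189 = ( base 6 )3202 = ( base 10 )722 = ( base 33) lt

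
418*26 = 10868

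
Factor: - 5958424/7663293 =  - 2^3*3^( - 2)*11^( - 2 )*31^( - 1 )  *43^1*227^( - 1)*17321^1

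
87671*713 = 62509423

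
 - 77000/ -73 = 1054+58/73  =  1054.79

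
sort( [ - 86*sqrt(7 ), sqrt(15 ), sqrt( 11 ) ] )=[-86*sqrt( 7 ),sqrt(11 ), sqrt( 15 )]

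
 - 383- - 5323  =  4940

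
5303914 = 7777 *682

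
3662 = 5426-1764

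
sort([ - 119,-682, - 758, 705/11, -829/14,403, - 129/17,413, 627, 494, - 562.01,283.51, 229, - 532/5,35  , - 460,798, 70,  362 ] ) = [ - 758, - 682, - 562.01, - 460, - 119, - 532/5, - 829/14, - 129/17, 35,705/11, 70, 229, 283.51, 362, 403, 413 , 494 , 627,798 ] 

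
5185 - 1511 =3674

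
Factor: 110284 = 2^2*79^1*349^1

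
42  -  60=-18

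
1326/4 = 663/2 = 331.50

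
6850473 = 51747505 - 44897032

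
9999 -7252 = 2747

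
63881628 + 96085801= 159967429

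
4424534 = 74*59791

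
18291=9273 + 9018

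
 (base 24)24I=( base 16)4f2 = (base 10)1266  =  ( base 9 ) 1656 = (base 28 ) 1h6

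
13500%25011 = 13500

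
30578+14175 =44753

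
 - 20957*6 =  - 125742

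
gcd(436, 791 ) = 1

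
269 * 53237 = 14320753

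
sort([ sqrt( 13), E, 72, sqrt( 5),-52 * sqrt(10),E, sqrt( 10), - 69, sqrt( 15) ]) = [ - 52*sqrt(10),  -  69, sqrt(5) , E,E, sqrt( 10), sqrt( 13),sqrt( 15), 72]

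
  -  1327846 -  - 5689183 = 4361337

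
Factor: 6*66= 396 = 2^2*3^2*11^1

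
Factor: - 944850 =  - 2^1*3^1*5^2*6299^1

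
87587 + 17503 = 105090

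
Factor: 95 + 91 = 186= 2^1 *3^1*31^1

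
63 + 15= 78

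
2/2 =1= 1.00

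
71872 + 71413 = 143285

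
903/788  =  903/788 = 1.15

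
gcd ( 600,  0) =600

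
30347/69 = 439+56/69 = 439.81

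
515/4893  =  515/4893= 0.11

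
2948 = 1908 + 1040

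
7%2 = 1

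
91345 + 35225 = 126570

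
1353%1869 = 1353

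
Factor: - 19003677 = -3^1*7^1*11^1*82267^1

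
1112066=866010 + 246056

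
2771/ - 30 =-93 + 19/30 =- 92.37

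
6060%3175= 2885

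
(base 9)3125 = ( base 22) 4g3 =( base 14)B99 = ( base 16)8f3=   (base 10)2291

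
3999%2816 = 1183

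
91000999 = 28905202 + 62095797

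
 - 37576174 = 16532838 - 54109012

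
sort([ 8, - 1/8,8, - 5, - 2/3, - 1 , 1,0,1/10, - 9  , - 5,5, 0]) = [ - 9, - 5, - 5,-1, - 2/3, - 1/8, 0,0,1/10,1,5, 8 , 8]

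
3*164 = 492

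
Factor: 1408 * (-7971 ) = -2^7 * 3^1*11^1*2657^1 = - 11223168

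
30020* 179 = 5373580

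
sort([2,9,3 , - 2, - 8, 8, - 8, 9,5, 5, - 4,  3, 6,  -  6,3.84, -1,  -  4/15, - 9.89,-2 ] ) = [ - 9.89,-8, - 8, - 6,  -  4 , - 2,  -  2 , - 1,-4/15, 2, 3, 3,3.84,5,5,6 , 8,9,9]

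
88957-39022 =49935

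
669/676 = 669/676 = 0.99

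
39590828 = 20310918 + 19279910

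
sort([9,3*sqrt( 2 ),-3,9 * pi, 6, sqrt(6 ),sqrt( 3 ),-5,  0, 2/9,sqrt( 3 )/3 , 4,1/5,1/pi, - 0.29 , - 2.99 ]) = [ - 5, -3, - 2.99, - 0.29,0 , 1/5,2/9,1/pi,sqrt( 3 ) /3,sqrt( 3 ),sqrt( 6),4, 3*sqrt( 2 ), 6,9,9*pi ] 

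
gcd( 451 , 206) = 1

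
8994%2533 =1395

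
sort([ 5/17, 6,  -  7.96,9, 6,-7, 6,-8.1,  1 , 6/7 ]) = [ - 8.1, - 7.96, - 7, 5/17, 6/7, 1,6,6, 6,  9] 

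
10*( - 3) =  - 30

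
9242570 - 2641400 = 6601170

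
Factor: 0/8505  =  0 = 0^1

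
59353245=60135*987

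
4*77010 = 308040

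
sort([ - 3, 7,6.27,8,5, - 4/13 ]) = [ - 3 ,  -  4/13, 5, 6.27, 7,8 ] 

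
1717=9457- 7740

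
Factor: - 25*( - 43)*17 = 18275=5^2 * 17^1*43^1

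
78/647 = 78/647 = 0.12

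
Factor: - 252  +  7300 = 2^3 *881^1 = 7048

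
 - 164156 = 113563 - 277719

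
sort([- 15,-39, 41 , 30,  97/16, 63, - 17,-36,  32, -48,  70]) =[ - 48, - 39,- 36, - 17, - 15,97/16,  30,  32, 41,  63,70] 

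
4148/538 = 7 + 191/269 = 7.71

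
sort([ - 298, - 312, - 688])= [ - 688, - 312, - 298]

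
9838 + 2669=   12507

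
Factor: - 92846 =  - 2^1*13^1 *3571^1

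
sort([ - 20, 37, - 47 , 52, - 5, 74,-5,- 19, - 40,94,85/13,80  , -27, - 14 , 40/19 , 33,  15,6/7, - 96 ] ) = [ - 96, - 47,-40, - 27,  -  20, - 19,  -  14, - 5, -5 , 6/7, 40/19,85/13 , 15, 33, 37,52,74 , 80,94]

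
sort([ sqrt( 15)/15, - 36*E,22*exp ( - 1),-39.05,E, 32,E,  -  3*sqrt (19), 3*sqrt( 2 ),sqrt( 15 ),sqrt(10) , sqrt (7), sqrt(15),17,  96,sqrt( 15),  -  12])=[- 36*E, - 39.05 ,  -  3*sqrt(19),-12,sqrt(15)/15,sqrt( 7),E, E,sqrt( 10),sqrt(15 ), sqrt (15 ), sqrt( 15),3*sqrt( 2 ),22*exp(  -  1),17,32 , 96]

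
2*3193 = 6386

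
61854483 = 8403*7361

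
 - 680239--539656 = -140583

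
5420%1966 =1488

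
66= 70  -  4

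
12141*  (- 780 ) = - 9469980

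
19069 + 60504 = 79573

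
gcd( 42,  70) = 14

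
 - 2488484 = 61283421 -63771905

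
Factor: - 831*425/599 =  - 353175/599=- 3^1*5^2*17^1*277^1*599^( - 1 ) 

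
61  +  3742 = 3803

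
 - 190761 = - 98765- 91996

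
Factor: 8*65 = 2^3*5^1*13^1 = 520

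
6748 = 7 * 964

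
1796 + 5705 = 7501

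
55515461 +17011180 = 72526641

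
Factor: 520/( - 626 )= - 2^2*5^1*13^1 * 313^(- 1 )  =  - 260/313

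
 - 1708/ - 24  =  71+ 1/6 = 71.17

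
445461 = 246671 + 198790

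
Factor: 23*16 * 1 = 2^4*23^1= 368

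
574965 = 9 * 63885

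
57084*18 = 1027512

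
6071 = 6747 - 676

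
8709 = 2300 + 6409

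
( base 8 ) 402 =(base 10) 258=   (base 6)1110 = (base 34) 7k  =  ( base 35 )7d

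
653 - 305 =348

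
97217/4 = 97217/4 = 24304.25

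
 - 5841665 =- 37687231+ 31845566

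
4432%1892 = 648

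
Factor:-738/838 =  -369/419=-3^2*41^1*419^( -1 ) 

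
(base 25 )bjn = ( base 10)7373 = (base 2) 1110011001101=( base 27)A32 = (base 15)22B8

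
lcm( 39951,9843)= 679167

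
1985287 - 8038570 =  - 6053283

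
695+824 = 1519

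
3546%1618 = 310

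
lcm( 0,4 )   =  0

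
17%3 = 2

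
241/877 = 241/877 = 0.27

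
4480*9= 40320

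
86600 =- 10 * ( - 8660)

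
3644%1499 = 646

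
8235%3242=1751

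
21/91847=3/13121=0.00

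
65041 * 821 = 53398661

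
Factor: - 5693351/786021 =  - 3^( - 1)*17^1*23^1*14561^1*262007^( - 1 )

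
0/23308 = 0 =0.00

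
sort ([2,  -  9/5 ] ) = [-9/5,2 ] 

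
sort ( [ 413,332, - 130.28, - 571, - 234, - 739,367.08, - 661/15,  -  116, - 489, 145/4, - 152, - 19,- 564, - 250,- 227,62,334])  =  [ - 739,-571,-564, - 489 , - 250, - 234, - 227, - 152, -130.28, - 116, - 661/15, -19,145/4,62, 332,334, 367.08, 413 ] 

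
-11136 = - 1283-9853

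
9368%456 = 248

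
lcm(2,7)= 14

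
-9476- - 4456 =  - 5020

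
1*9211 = 9211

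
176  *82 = 14432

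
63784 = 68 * 938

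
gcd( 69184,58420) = 92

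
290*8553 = 2480370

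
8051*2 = 16102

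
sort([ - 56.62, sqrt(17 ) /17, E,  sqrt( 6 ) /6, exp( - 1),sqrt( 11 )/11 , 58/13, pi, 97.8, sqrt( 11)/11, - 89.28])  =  [ - 89.28, - 56.62, sqrt( 17 )/17, sqrt( 11 ) /11, sqrt( 11 ) /11, exp ( - 1 ),sqrt( 6 ) /6,  E , pi,58/13, 97.8]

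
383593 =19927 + 363666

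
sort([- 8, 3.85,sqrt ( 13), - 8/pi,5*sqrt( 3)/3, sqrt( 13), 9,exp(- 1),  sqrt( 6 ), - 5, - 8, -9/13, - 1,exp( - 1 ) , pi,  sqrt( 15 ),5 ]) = [ - 8, -8, - 5, - 8/pi, - 1, - 9/13, exp (-1),exp( - 1 ), sqrt( 6 ), 5*sqrt( 3)/3, pi , sqrt( 13), sqrt( 13 ) , 3.85, sqrt( 15 ),5,9 ] 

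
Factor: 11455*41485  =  5^2*29^1 *79^1*8297^1  =  475210675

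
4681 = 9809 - 5128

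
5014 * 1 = 5014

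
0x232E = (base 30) A06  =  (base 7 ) 35154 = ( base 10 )9006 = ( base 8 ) 21456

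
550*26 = 14300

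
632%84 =44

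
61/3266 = 61/3266 = 0.02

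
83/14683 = 83/14683 = 0.01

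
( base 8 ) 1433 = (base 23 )1bd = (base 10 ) 795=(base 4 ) 30123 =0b1100011011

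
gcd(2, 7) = 1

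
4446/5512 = 171/212 = 0.81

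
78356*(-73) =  - 5719988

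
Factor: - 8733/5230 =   -  2^( - 1)*3^1*5^( - 1)*41^1*71^1*523^(-1)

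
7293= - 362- - 7655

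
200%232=200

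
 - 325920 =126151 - 452071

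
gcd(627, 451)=11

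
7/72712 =7/72712 = 0.00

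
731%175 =31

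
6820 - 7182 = - 362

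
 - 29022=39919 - 68941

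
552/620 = 138/155 = 0.89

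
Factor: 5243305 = 5^1 * 1048661^1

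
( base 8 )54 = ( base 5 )134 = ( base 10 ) 44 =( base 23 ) 1l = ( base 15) 2e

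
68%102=68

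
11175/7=11175/7 = 1596.43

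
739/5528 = 739/5528=0.13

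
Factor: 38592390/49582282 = 3^1*5^1 * 23^1 * 71^(  -  1)*55931^1*349171^(  -  1) =19296195/24791141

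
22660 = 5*4532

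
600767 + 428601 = 1029368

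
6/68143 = 6/68143 = 0.00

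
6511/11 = 591 + 10/11 = 591.91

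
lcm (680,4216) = 21080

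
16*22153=354448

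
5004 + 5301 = 10305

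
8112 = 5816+2296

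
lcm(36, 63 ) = 252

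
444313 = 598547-154234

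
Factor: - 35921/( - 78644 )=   2^(-2 ) * 17^1 * 2113^1 *19661^(-1 )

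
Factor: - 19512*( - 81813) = 2^3 *3^3*271^1*27271^1 = 1596335256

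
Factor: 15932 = 2^2*7^1 * 569^1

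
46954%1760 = 1194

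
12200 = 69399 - 57199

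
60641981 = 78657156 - 18015175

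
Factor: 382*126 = 2^2* 3^2*7^1 *191^1 =48132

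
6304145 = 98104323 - 91800178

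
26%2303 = 26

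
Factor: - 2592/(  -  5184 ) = 2^( - 1) = 1/2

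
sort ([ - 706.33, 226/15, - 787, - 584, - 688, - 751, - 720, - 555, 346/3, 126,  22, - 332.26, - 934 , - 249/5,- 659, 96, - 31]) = [- 934, - 787, - 751, -720, - 706.33,  -  688, - 659,  -  584,-555, - 332.26,- 249/5,  -  31, 226/15, 22, 96, 346/3 , 126]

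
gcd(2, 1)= 1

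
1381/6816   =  1381/6816 = 0.20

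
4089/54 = 75 + 13/18 = 75.72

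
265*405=107325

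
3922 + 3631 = 7553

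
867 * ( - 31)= -26877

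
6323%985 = 413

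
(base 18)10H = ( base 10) 341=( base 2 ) 101010101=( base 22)FB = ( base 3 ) 110122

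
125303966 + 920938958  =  1046242924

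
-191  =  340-531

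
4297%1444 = 1409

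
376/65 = 376/65 = 5.78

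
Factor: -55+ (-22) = - 77 = -7^1* 11^1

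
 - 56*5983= - 335048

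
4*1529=6116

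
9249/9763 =9249/9763 = 0.95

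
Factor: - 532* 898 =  - 477736 = - 2^3*7^1*19^1 * 449^1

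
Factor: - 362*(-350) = 2^2*5^2*7^1  *181^1 = 126700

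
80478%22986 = 11520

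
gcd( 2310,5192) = 22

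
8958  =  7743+1215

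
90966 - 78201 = 12765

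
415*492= 204180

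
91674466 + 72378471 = 164052937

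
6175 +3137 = 9312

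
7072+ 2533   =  9605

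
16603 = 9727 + 6876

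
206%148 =58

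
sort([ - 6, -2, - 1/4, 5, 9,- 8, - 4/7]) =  [ - 8, -6, - 2, - 4/7, - 1/4,5, 9 ]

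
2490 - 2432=58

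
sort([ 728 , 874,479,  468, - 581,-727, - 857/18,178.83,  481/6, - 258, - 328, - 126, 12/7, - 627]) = [ - 727 , - 627, - 581, - 328,  -  258 , - 126, - 857/18,12/7,481/6,178.83, 468 , 479, 728,874]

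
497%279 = 218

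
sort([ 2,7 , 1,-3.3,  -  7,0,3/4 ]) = [ - 7, - 3.3, 0,3/4,1,2, 7] 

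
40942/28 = 20471/14 = 1462.21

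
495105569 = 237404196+257701373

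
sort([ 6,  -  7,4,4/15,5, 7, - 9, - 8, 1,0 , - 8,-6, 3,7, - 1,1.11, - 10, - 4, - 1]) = [-10, - 9, - 8, - 8, - 7, - 6, -4, - 1, - 1,0, 4/15,1,1.11, 3,4,5,6,7,7 ]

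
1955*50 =97750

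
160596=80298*2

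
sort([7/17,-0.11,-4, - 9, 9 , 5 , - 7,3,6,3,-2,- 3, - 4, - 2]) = [-9, - 7 , - 4, - 4,-3, - 2,  -  2, - 0.11, 7/17 , 3 , 3,  5,6, 9] 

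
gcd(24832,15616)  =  256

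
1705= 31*55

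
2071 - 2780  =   - 709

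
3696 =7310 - 3614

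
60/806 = 30/403 = 0.07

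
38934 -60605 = - 21671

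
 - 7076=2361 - 9437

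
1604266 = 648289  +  955977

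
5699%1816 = 251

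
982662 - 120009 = 862653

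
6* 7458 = 44748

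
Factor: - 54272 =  - 2^10*53^1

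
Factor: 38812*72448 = 2^10*31^1*283^1*313^1= 2811851776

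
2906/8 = 363 + 1/4 = 363.25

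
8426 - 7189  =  1237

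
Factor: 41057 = 41057^1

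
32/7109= 32/7109 = 0.00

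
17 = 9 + 8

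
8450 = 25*338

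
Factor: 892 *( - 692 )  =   - 2^4 * 173^1*223^1 = - 617264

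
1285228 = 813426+471802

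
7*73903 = 517321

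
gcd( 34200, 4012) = 4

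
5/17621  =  5/17621= 0.00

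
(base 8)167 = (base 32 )3n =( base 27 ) 4b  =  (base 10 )119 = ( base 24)4n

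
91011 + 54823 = 145834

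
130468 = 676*193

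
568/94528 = 71/11816 = 0.01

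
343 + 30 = 373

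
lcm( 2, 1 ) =2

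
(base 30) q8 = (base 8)1424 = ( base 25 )16D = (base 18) 27E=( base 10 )788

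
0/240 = 0=0.00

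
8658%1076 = 50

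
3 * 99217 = 297651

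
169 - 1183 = -1014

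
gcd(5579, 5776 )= 1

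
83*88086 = 7311138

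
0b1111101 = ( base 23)5A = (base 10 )125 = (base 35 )3k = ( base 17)76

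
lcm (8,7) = 56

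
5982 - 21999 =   -  16017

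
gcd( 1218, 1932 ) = 42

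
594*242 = 143748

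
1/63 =1/63 = 0.02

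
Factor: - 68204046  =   - 2^1*3^1*73^1*155717^1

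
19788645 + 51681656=71470301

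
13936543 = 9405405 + 4531138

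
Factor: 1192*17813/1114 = 10616548/557 = 2^2*47^1 * 149^1*379^1*557^ (-1) 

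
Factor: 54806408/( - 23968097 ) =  - 2^3*79^1*86719^1*23968097^ (  -  1)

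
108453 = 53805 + 54648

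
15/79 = 15/79 = 0.19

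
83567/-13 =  - 83567/13 = - 6428.23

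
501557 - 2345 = 499212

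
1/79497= 1/79497 = 0.00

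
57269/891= 64 + 245/891 =64.27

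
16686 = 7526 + 9160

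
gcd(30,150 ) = 30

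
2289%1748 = 541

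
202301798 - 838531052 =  - 636229254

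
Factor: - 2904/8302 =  - 1452/4151  =  - 2^2 * 3^1 * 7^( - 1 )*11^2 * 593^( - 1) 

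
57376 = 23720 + 33656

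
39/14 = 2 + 11/14=2.79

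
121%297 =121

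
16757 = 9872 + 6885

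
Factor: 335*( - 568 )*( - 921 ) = 175247880 = 2^3*3^1 * 5^1 * 67^1*71^1 * 307^1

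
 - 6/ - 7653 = 2/2551 = 0.00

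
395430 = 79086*5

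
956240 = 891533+64707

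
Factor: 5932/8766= 2966/4383 = 2^1 * 3^( - 2 ) * 487^( - 1 )*1483^1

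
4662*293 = 1365966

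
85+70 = 155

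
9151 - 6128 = 3023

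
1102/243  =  4 + 130/243 = 4.53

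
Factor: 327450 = 2^1 * 3^1*5^2*37^1*59^1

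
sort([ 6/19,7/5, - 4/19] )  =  [ - 4/19,6/19 , 7/5]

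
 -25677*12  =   - 308124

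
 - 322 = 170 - 492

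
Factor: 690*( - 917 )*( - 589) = 372677970=2^1*  3^1*5^1*7^1*19^1 * 23^1*31^1*131^1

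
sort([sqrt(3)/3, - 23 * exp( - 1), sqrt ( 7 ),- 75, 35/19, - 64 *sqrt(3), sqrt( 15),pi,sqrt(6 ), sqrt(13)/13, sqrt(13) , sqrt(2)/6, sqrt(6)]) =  [ - 64 * sqrt( 3), - 75,-23*exp(  -  1), sqrt (2)/6, sqrt(13)/13,sqrt (3)/3,  35/19, sqrt(6), sqrt ( 6), sqrt(7), pi,sqrt (13) , sqrt (15) ]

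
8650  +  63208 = 71858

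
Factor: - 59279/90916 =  - 2^( - 2 )*7^ (  -  1)*11^1*191^ ( - 1)*317^1 = - 3487/5348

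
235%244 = 235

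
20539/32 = 641 + 27/32 = 641.84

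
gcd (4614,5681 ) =1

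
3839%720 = 239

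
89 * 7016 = 624424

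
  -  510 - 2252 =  - 2762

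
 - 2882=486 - 3368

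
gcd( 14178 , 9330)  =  6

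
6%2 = 0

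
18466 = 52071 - 33605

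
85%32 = 21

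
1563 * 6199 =9689037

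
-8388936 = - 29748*282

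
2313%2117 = 196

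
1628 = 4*407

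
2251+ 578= 2829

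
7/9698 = 7/9698 = 0.00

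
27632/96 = 287  +  5/6= 287.83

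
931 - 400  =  531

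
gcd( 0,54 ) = 54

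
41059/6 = 6843 + 1/6=6843.17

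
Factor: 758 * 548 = 2^3*137^1*379^1  =  415384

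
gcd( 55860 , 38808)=588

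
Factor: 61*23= 23^1*61^1 = 1403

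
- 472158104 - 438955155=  - 911113259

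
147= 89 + 58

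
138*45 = 6210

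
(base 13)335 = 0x227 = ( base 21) 155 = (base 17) 1f7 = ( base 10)551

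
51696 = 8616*6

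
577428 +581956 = 1159384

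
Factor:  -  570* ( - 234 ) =133380 = 2^2*  3^3*5^1*13^1*19^1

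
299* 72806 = 21768994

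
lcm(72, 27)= 216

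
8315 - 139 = 8176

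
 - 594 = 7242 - 7836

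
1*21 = 21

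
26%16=10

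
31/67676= 31/67676  =  0.00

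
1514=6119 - 4605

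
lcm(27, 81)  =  81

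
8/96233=8/96233 = 0.00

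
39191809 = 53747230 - 14555421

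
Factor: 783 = 3^3 * 29^1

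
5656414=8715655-3059241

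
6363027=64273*99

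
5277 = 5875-598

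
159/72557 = 3/1369 = 0.00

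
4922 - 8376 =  - 3454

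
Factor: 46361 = 7^1*37^1*179^1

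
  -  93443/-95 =983 + 58/95 = 983.61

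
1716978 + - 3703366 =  - 1986388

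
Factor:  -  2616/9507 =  - 2^3*109^1*3169^(  -  1 ) = - 872/3169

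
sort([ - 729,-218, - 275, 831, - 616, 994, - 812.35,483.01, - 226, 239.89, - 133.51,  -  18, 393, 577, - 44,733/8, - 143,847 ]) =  [ - 812.35, - 729 , - 616,  -  275, - 226, - 218, - 143, - 133.51, - 44,  -  18, 733/8, 239.89 , 393, 483.01 , 577, 831 , 847 , 994] 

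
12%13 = 12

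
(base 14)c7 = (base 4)2233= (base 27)6d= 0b10101111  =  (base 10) 175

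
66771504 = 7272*9182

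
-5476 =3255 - 8731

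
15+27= 42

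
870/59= 14 + 44/59 = 14.75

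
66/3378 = 11/563 = 0.02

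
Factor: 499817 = 17^1*29401^1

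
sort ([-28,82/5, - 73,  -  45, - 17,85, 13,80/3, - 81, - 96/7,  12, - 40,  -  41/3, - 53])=[ - 81,  -  73, - 53, - 45, - 40,- 28, - 17, - 96/7 , - 41/3, 12, 13, 82/5,80/3, 85] 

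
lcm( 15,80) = 240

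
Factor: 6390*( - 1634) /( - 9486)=580070/527 = 2^1 * 5^1*17^( - 1) *19^1 * 31^( - 1) * 43^1*71^1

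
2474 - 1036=1438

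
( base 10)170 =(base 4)2222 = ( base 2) 10101010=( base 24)72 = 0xAA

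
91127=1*91127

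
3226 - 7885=-4659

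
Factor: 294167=294167^1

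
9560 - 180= 9380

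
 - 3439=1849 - 5288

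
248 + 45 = 293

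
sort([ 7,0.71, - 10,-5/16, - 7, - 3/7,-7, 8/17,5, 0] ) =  [ - 10,-7,- 7,  -  3/7, - 5/16, 0, 8/17, 0.71,5,  7] 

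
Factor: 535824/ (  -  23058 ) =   -  2^3 * 3^ ( - 1)*7^( - 1)*61^1 = - 488/21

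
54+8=62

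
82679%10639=8206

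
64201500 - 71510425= - 7308925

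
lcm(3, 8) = 24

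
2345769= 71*33039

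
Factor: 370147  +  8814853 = 2^3*5^4*11^1* 167^1 = 9185000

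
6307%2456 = 1395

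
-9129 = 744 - 9873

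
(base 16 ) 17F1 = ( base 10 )6129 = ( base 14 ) 233b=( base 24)AF9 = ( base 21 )DII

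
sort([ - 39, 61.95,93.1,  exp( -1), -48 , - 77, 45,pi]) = [ - 77, - 48, - 39,  exp(  -  1 ) , pi,  45, 61.95,  93.1]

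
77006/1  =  77006 = 77006.00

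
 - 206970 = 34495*( - 6 )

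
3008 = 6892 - 3884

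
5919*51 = 301869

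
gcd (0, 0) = 0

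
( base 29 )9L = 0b100011010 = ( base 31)93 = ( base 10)282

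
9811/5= 1962 + 1/5 = 1962.20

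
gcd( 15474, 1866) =6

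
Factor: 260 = 2^2 * 5^1*13^1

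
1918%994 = 924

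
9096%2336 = 2088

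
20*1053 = 21060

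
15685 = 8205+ 7480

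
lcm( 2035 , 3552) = 195360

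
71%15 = 11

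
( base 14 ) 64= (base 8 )130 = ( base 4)1120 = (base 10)88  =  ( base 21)44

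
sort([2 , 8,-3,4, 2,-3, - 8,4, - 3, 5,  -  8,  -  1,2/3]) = [ - 8 ,-8, - 3  , - 3, - 3,-1,2/3, 2,2,4,4, 5,8]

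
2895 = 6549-3654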